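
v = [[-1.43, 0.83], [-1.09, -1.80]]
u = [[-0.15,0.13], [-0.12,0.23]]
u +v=[[-1.58, 0.96], [-1.21, -1.57]]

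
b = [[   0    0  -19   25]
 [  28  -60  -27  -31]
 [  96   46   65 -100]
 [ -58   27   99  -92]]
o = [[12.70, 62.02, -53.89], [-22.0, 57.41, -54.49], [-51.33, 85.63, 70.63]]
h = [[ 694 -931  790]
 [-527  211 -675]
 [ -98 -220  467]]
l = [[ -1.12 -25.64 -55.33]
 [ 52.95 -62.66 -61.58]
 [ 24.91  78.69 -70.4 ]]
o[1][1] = 57.41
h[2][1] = -220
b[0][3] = 25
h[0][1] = -931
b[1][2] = -27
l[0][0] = -1.12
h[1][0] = -527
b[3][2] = 99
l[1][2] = -61.58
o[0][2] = -53.89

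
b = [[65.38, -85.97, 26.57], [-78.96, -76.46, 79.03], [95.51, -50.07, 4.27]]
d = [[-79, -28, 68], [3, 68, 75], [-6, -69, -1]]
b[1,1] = -76.46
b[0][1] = -85.97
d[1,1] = 68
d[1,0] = 3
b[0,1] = -85.97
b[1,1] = -76.46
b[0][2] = 26.57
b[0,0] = 65.38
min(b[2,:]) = -50.07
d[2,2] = -1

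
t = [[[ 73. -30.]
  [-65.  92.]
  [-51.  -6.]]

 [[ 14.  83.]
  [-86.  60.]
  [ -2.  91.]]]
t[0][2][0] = -51.0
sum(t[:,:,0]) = -117.0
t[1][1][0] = -86.0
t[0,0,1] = -30.0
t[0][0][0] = 73.0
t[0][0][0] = 73.0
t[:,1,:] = [[-65.0, 92.0], [-86.0, 60.0]]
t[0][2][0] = -51.0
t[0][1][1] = 92.0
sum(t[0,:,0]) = -43.0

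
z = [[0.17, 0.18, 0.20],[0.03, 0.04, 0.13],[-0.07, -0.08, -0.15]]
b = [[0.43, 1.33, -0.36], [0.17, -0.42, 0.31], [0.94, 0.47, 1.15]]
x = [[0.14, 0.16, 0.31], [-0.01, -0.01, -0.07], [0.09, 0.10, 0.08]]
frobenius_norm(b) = 2.19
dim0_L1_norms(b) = [1.54, 2.22, 1.82]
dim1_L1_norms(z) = [0.55, 0.2, 0.3]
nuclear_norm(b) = 3.21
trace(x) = 0.21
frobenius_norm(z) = 0.39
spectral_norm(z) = 0.39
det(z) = 0.00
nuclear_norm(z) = 0.46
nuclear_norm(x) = 0.48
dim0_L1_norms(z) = [0.27, 0.3, 0.48]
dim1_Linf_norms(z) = [0.2, 0.13, 0.15]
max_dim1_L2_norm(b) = 1.56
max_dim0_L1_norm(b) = 2.22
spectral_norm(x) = 0.41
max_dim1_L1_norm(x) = 0.61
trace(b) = 1.16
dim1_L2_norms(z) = [0.32, 0.14, 0.18]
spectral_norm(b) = 1.70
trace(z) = 0.06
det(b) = -0.31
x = b @ z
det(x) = -0.00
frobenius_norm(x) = 0.41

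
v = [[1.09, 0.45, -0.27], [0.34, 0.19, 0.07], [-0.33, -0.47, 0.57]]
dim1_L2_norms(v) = [1.21, 0.4, 0.81]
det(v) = 0.08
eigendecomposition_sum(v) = [[(1.05+0j),(0.53-0j),(-0.31+0j)], [(0.27+0j),(0.14-0j),(-0.08+0j)], [-0.60-0.00j,-0.30+0.00j,(0.18-0j)]] + [[0.02+0.07j, (-0.04-0.1j), 0.02+0.08j], [0.04-0.62j, (0.03+0.87j), 0.07-0.70j], [(0.13-0.82j), -0.08+1.16j, (0.2-0.92j)]] + [[(0.02-0.07j), (-0.04+0.1j), 0.02-0.08j], [0.04+0.62j, 0.03-0.87j, (0.07+0.7j)], [0.13+0.82j, (-0.08-1.16j), 0.20+0.92j]]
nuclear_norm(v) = 2.04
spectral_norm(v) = 1.42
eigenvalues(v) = [(1.36+0j), (0.25+0.02j), (0.25-0.02j)]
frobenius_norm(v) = 1.51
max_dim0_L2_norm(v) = 1.19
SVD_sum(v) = [[0.98,0.55,-0.41], [0.28,0.16,-0.12], [-0.56,-0.31,0.23]] + [[0.10,-0.06,0.16], [0.09,-0.05,0.14], [0.22,-0.14,0.35]] + [[0.01, -0.03, -0.02], [-0.03, 0.09, 0.05], [0.01, -0.02, -0.01]]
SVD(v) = [[-0.84, -0.39, 0.37], [-0.24, -0.33, -0.91], [0.48, -0.86, 0.19]] @ diag([1.4154735228805455, 0.5080006775831465, 0.11476069710141754]) @ [[-0.82, -0.46, 0.34], [-0.51, 0.32, -0.8], [0.26, -0.83, -0.5]]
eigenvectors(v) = [[0.85+0.00j, (0.06-0.03j), 0.06+0.03j],[(0.22+0j), (-0.6+0.06j), -0.60-0.06j],[-0.48+0.00j, -0.80+0.00j, (-0.8-0j)]]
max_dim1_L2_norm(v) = 1.21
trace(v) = 1.85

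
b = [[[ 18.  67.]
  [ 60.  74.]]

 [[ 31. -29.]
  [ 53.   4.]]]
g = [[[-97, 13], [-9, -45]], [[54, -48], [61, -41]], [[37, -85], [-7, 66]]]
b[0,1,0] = 60.0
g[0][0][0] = -97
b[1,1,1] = 4.0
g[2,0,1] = -85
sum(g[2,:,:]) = 11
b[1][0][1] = -29.0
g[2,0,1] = -85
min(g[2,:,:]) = -85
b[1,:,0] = [31.0, 53.0]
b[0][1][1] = 74.0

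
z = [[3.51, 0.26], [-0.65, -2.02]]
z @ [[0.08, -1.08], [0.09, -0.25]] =[[0.3, -3.86], [-0.23, 1.21]]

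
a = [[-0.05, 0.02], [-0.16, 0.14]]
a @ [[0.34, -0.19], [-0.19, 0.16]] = [[-0.02, 0.01], [-0.08, 0.05]]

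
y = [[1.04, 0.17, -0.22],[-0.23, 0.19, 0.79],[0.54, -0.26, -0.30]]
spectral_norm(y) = 1.33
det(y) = 0.22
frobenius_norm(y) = 1.52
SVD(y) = [[-0.75, -0.57, -0.34], [0.46, -0.82, 0.35], [-0.48, 0.1, 0.87]] @ diag([1.3275554572908148, 0.7083660271671741, 0.23877621190723805]) @ [[-0.86,0.06,0.50], [-0.49,-0.39,-0.78], [0.15,-0.92,0.37]]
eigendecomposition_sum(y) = [[0.96+0.00j, 0.22+0.00j, -0.03+0.00j], [(0.11+0j), (0.02+0j), -0.00+0.00j], [0.39+0.00j, 0.09+0.00j, (-0.01+0j)]] + [[0.04+0.00j, -0.02-0.06j, (-0.1+0j)], [(-0.17-0.03j), 0.08+0.24j, 0.40+0.02j], [(0.08-0.09j), (-0.17-0.03j), (-0.14+0.24j)]] + [[(0.04-0j), (-0.02+0.06j), (-0.1-0j)], [-0.17+0.03j, 0.08-0.24j, (0.4-0.02j)], [(0.08+0.09j), -0.17+0.03j, -0.14-0.24j]]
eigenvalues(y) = [(0.97+0j), (-0.02+0.48j), (-0.02-0.48j)]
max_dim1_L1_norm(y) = 1.43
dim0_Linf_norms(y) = [1.04, 0.26, 0.79]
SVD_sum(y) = [[0.86,-0.06,-0.5], [-0.52,0.04,0.31], [0.54,-0.04,-0.32]] + [[0.20, 0.16, 0.31], [0.28, 0.23, 0.45], [-0.04, -0.03, -0.06]] + [[-0.01, 0.07, -0.03], [0.01, -0.08, 0.03], [0.03, -0.19, 0.08]]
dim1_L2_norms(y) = [1.08, 0.84, 0.67]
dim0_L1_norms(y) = [1.81, 0.62, 1.31]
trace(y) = 0.93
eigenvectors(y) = [[-0.92+0.00j, -0.19+0.02j, -0.19-0.02j], [-0.10+0.00j, 0.80+0.00j, (0.8-0j)], [-0.37+0.00j, (-0.27+0.49j), (-0.27-0.49j)]]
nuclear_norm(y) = 2.27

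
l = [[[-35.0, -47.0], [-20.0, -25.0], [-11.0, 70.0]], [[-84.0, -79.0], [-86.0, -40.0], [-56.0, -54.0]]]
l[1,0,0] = -84.0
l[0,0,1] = -47.0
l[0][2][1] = 70.0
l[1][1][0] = -86.0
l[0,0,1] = -47.0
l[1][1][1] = -40.0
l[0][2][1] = 70.0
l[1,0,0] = -84.0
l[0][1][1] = -25.0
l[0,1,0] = -20.0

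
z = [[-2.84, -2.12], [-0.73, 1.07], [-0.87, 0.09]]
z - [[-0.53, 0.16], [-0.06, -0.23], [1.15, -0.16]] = [[-2.31, -2.28], [-0.67, 1.3], [-2.02, 0.25]]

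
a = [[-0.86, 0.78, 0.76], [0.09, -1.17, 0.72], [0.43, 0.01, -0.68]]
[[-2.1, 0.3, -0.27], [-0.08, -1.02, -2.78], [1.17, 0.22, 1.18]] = a @ [[0.57,-1.14,0.00], [-0.73,0.14,1.32], [-1.37,-1.04,-1.71]]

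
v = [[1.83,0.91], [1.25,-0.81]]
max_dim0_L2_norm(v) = 2.22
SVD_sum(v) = [[1.93, 0.36], [1.06, 0.2]] + [[-0.1, 0.55], [0.19, -1.01]]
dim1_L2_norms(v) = [2.04, 1.49]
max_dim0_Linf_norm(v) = 1.83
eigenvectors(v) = [[0.92,  -0.29],  [0.38,  0.96]]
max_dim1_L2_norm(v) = 2.04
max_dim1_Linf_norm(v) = 1.83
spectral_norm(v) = 2.24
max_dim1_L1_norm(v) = 2.74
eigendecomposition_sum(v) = [[1.96, 0.59], [0.81, 0.25]] + [[-0.13, 0.32], [0.44, -1.06]]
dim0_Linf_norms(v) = [1.83, 0.91]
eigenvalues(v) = [2.21, -1.19]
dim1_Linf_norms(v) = [1.83, 1.25]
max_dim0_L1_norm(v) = 3.08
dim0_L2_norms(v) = [2.22, 1.22]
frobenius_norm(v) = 2.53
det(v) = -2.62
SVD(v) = [[-0.88,  -0.48], [-0.48,  0.88]] @ diag([2.243107650654852, 1.1679332461976033]) @ [[-0.98,-0.18], [0.18,-0.98]]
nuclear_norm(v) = 3.41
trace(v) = 1.02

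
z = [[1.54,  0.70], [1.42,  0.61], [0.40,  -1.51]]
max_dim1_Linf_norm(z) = 1.54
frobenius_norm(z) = 2.77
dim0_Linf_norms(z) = [1.54, 1.51]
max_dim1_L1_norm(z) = 2.24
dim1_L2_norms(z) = [1.69, 1.55, 1.56]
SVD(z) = [[-0.73, 0.13], [-0.66, 0.14], [0.19, 0.98]] @ diag([2.3148309108260796, 1.5270094480009289]) @ [[-0.86,-0.52],  [0.52,-0.86]]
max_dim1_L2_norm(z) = 1.69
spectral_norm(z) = 2.31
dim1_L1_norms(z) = [2.24, 2.03, 1.91]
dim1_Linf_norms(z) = [1.54, 1.42, 1.51]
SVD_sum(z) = [[1.44, 0.87], [1.31, 0.79], [-0.38, -0.23]] + [[0.10,-0.17], [0.11,-0.18], [0.78,-1.28]]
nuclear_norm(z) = 3.84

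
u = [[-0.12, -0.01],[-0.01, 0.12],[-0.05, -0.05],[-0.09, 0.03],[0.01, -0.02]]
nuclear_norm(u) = 0.29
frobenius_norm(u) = 0.21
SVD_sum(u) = [[-0.12, 0.01], [-0.02, 0.0], [-0.05, 0.0], [-0.09, 0.01], [0.01, -0.00]] + [[-0.0, -0.02], [0.01, 0.12], [-0.0, -0.05], [0.00, 0.02], [-0.00, -0.02]]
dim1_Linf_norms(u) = [0.12, 0.12, 0.05, 0.09, 0.02]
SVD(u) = [[-0.75, 0.13], [-0.11, -0.88], [-0.30, 0.39], [-0.58, -0.18], [0.07, 0.14]] @ diag([0.1588178547813893, 0.13519204489406006]) @ [[1.00,-0.06], [-0.06,-1.00]]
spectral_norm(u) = 0.16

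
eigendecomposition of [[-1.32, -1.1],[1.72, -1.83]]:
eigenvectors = [[(0.12+0.61j),0.12-0.61j], [(0.78+0j),(0.78-0j)]]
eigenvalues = [(-1.58+1.35j), (-1.58-1.35j)]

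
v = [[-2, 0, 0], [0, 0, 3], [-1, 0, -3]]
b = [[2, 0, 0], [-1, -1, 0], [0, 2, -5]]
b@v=[[-4, 0, 0], [2, 0, -3], [5, 0, 21]]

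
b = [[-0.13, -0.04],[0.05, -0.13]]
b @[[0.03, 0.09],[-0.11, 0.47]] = [[0.0, -0.03], [0.02, -0.06]]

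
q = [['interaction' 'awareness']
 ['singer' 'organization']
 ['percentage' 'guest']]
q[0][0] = 'interaction'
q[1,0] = 'singer'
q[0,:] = ['interaction', 'awareness']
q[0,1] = 'awareness'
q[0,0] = 'interaction'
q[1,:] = ['singer', 'organization']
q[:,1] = ['awareness', 'organization', 'guest']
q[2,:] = ['percentage', 'guest']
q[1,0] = 'singer'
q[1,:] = ['singer', 'organization']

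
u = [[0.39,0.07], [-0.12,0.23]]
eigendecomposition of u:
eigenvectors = [[-0.53-0.30j,-0.53+0.30j], [(0.79+0j),(0.79-0j)]]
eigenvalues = [(0.31+0.04j), (0.31-0.04j)]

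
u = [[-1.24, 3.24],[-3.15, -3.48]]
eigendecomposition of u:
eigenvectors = [[0.71+0.00j, 0.71-0.00j], [(-0.25+0.66j), (-0.25-0.66j)]]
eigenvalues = [(-2.36+2.99j), (-2.36-2.99j)]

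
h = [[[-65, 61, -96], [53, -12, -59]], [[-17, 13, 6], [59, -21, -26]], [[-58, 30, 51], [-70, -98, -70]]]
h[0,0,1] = 61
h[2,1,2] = -70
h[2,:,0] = [-58, -70]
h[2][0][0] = -58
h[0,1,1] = -12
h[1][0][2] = 6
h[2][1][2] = -70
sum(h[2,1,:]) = -238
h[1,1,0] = 59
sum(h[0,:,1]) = 49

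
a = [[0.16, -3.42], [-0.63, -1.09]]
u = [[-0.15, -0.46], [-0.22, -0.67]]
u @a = [[0.27, 1.01], [0.39, 1.48]]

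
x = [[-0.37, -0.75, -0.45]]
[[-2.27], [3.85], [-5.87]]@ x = [[0.84, 1.70, 1.02], [-1.42, -2.89, -1.73], [2.17, 4.40, 2.64]]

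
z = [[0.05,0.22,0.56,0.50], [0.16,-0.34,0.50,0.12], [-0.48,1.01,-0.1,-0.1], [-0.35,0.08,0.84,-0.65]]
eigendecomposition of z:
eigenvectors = [[-0.28+0.00j, -0.81+0.00j, -0.81-0.00j, -0.86+0.00j],[(0.24+0j), (-0.31-0.03j), (-0.31+0.03j), -0.39+0.00j],[-0.38+0.00j, (0.04-0.13j), 0.04+0.13j, (-0.07+0j)],[0.85+0.00j, 0.31-0.37j, 0.31+0.37j, 0.31+0.00j]]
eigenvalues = [(-0.89+0j), (-0.08+0.32j), (-0.08-0.32j), (0.01+0j)]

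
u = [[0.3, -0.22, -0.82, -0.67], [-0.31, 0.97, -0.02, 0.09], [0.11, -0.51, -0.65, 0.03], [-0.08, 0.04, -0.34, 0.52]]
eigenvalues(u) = [-0.62, 1.07, 0.23, 0.46]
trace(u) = 1.14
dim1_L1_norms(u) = [2.01, 1.39, 1.3, 0.98]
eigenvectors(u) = [[-0.74, 0.19, 0.92, -0.82], [-0.14, -0.90, 0.37, -0.52], [-0.61, 0.28, -0.1, 0.16], [-0.23, -0.26, 0.09, 0.17]]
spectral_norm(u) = 1.43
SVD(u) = [[-0.68, 0.60, -0.27, -0.33], [0.51, 0.8, 0.11, 0.30], [-0.53, 0.01, 0.48, 0.70], [0.01, 0.09, 0.83, -0.55]] @ diag([1.4275356067157028, 0.8882572824711071, 0.7498885108730731, 0.07488867041440966]) @ [[-0.3, 0.64, 0.62, 0.34],[-0.08, 0.72, -0.61, -0.32],[-0.17, -0.06, -0.49, 0.85],[-0.94, -0.26, -0.05, -0.24]]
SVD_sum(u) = [[0.29, -0.62, -0.60, -0.33], [-0.22, 0.47, 0.45, 0.25], [0.22, -0.48, -0.47, -0.26], [-0.01, 0.01, 0.01, 0.01]] + [[-0.04, 0.38, -0.32, -0.17], [-0.06, 0.51, -0.43, -0.22], [-0.0, 0.01, -0.01, -0.00], [-0.01, 0.06, -0.05, -0.02]] + [[0.04, 0.01, 0.1, -0.18], [-0.01, -0.0, -0.04, 0.07], [-0.06, -0.02, -0.18, 0.30], [-0.11, -0.04, -0.30, 0.53]] + [[0.02,0.01,0.0,0.01],[-0.02,-0.01,-0.0,-0.01],[-0.05,-0.01,-0.0,-0.01],[0.04,0.01,0.0,0.01]]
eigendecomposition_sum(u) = [[0.01, -0.23, -0.74, 0.05], [0.0, -0.04, -0.14, 0.01], [0.01, -0.19, -0.6, 0.04], [0.00, -0.07, -0.23, 0.01]] + [[0.08, -0.18, -0.01, -0.13], [-0.39, 0.82, 0.05, 0.61], [0.12, -0.25, -0.02, -0.19], [-0.11, 0.24, 0.02, 0.18]] + [[0.24, -0.3, -0.48, 0.70],[0.10, -0.12, -0.2, 0.29],[-0.03, 0.03, 0.05, -0.08],[0.02, -0.03, -0.05, 0.07]] + [[-0.03,0.5,0.41,-1.29], [-0.02,0.31,0.26,-0.81], [0.01,-0.1,-0.08,0.25], [0.01,-0.1,-0.08,0.26]]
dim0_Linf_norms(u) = [0.31, 0.97, 0.82, 0.67]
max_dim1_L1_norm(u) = 2.01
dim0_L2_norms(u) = [0.45, 1.12, 1.1, 0.85]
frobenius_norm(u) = 1.84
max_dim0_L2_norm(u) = 1.12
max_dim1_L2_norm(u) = 1.12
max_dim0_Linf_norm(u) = 0.97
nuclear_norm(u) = 3.14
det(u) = -0.07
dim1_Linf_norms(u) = [0.82, 0.97, 0.65, 0.52]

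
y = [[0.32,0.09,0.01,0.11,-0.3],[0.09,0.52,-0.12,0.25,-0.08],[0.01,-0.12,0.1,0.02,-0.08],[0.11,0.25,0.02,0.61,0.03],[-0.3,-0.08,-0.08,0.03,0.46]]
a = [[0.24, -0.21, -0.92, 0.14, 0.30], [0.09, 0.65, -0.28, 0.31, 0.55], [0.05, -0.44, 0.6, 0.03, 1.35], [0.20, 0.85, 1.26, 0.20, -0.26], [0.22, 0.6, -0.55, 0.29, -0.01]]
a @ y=[[-0.03,0.03,-0.09,0.05,0.16],  [-0.05,0.41,-0.14,0.37,0.21],  [-0.42,-0.4,0.01,-0.03,0.59],  [0.25,0.38,0.05,0.37,-0.34],  [0.15,0.47,-0.12,0.34,-0.07]]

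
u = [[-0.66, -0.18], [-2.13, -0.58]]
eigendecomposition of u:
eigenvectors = [[-0.3, 0.26],  [-0.96, -0.96]]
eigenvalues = [-1.24, 0.0]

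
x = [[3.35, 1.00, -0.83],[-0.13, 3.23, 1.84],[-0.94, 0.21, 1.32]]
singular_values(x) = [3.84, 3.78, 0.62]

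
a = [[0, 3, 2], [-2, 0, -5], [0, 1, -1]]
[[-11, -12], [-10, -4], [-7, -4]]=a @ [[0, 2], [-5, -4], [2, 0]]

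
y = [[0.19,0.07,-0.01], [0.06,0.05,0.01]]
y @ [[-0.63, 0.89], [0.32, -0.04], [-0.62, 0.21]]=[[-0.09, 0.16], [-0.03, 0.05]]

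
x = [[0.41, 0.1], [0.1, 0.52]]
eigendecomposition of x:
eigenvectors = [[-0.86, -0.51],[0.51, -0.86]]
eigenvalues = [0.35, 0.58]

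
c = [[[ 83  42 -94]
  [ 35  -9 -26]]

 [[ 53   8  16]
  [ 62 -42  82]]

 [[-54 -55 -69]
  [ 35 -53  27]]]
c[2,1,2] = 27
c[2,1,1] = -53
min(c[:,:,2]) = -94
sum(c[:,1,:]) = 111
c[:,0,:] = [[83, 42, -94], [53, 8, 16], [-54, -55, -69]]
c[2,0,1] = -55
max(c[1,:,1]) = 8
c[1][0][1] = 8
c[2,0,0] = -54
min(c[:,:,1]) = -55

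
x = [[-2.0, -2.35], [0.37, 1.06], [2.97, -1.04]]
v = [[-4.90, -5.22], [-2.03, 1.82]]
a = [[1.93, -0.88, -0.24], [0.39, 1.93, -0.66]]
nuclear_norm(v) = 9.89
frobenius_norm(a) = 2.98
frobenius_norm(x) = 4.55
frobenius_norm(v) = 7.66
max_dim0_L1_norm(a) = 2.81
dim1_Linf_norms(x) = [2.35, 1.06, 2.97]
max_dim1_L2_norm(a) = 2.13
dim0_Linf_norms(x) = [2.97, 2.35]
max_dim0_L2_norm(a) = 2.12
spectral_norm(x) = 3.69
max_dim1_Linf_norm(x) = 2.97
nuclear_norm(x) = 6.35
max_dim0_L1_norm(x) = 5.34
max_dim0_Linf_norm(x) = 2.97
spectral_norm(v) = 7.16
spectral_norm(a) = 2.29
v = a @ x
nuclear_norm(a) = 4.19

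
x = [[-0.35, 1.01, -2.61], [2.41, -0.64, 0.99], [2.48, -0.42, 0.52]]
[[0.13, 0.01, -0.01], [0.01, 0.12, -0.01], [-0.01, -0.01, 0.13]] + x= [[-0.22,1.02,-2.62], [2.42,-0.52,0.98], [2.47,-0.43,0.65]]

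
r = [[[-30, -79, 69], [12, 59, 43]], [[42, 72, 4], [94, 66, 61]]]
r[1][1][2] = 61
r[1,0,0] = 42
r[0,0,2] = 69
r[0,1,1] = 59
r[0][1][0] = 12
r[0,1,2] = 43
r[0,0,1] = -79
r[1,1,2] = 61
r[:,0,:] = [[-30, -79, 69], [42, 72, 4]]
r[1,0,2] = 4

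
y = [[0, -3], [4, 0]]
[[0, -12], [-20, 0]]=y@[[-5, 0], [0, 4]]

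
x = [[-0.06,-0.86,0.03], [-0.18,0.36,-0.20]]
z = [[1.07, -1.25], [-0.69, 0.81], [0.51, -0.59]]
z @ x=[[0.16, -1.37, 0.28], [-0.1, 0.88, -0.18], [0.08, -0.65, 0.13]]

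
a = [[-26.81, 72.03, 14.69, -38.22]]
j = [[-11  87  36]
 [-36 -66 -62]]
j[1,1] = -66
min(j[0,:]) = -11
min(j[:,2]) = -62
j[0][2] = 36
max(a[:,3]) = -38.22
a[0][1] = 72.03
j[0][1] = 87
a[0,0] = -26.81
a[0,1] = 72.03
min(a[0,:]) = -38.22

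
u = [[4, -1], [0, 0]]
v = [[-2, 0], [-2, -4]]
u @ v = [[-6, 4], [0, 0]]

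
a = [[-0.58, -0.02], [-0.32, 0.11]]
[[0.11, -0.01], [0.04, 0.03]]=a@[[-0.19,0.01], [-0.19,0.32]]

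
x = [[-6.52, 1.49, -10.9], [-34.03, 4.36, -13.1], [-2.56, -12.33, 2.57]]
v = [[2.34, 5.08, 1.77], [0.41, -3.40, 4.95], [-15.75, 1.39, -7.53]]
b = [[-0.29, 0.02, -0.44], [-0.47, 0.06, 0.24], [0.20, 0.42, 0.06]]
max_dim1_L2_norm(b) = 0.53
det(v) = -430.33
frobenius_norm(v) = 19.43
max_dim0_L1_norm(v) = 18.5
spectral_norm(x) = 38.15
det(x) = -3534.84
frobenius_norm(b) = 0.88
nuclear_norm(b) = 1.51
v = b @ x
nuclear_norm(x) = 58.33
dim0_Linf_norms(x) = [34.03, 12.33, 13.1]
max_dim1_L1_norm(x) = 51.49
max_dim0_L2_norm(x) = 34.74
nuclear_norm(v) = 28.13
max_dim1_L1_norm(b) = 0.77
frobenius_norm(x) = 40.96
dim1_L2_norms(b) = [0.53, 0.53, 0.47]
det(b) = 0.12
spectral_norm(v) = 17.92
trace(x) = 0.41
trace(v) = -8.59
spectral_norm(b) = 0.61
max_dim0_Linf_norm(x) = 34.03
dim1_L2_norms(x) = [12.79, 36.72, 12.85]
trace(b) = -0.17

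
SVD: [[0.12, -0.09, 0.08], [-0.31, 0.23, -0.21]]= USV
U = [[-0.36, 0.93],[0.93, 0.36]]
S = [0.47, 0.0]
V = [[-0.71, 0.52, -0.48],[0.05, -0.64, -0.77]]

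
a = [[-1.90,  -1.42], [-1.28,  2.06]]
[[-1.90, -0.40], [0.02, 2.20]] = a @ [[0.68,-0.40], [0.43,0.82]]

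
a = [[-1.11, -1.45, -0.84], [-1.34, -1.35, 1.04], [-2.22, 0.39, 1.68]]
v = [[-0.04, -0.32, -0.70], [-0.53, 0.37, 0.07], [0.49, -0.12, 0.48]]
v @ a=[[2.03, 0.22, -1.48],[-0.06, 0.3, 0.95],[-1.45, -0.36, 0.27]]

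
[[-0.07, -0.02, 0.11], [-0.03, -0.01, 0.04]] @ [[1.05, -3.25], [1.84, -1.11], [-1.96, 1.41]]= [[-0.33, 0.40],  [-0.13, 0.16]]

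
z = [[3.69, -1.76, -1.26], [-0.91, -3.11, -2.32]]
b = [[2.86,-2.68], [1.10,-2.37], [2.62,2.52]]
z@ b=[[5.32, -8.89], [-12.10, 3.96]]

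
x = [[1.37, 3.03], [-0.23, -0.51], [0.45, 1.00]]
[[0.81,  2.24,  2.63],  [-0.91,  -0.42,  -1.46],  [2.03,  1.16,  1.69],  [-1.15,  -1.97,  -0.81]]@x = [[1.78, 3.94], [-1.81, -4.0], [3.27, 7.25], [-1.49, -3.29]]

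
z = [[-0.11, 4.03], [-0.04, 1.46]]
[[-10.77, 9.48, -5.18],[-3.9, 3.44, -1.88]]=z@[[0.49,-0.86,-1.59], [-2.66,2.33,-1.33]]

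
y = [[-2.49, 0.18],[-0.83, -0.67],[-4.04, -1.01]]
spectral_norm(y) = 4.90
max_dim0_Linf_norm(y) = 4.04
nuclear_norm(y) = 5.75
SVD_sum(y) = [[-2.37, -0.44],[-0.92, -0.17],[-4.09, -0.76]] + [[-0.12, 0.62], [0.09, -0.5], [0.05, -0.25]]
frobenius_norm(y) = 4.97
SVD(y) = [[-0.49, 0.75], [-0.19, -0.6], [-0.85, -0.30]] @ diag([4.898021240390396, 0.8493455884882872]) @ [[0.98, 0.18], [-0.18, 0.98]]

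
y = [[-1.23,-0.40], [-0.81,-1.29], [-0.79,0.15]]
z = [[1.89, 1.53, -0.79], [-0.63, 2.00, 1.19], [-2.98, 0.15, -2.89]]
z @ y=[[-2.94, -2.85], [-1.79, -2.15], [5.83, 0.56]]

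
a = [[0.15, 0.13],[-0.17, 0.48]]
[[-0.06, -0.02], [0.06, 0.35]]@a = [[-0.01,-0.02], [-0.05,0.18]]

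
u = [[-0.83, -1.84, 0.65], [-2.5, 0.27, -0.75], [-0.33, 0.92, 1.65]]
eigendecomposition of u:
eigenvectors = [[0.75+0.00j, (-0.04-0.4j), (-0.04+0.4j)], [(0.65+0j), 0.10+0.59j, (0.1-0.59j)], [-0.09+0.00j, 0.70+0.00j, 0.70-0.00j]]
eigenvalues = [(-2.5+0j), (1.8+0.96j), (1.8-0.96j)]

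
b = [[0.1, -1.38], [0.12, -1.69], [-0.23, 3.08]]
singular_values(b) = [3.78, 0.01]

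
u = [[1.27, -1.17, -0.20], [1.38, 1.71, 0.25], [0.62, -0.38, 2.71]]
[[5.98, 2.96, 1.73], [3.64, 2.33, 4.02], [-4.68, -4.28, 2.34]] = u @[[3.79, 2.03, 2.03], [-0.54, 0.02, 0.64], [-2.67, -2.04, 0.49]]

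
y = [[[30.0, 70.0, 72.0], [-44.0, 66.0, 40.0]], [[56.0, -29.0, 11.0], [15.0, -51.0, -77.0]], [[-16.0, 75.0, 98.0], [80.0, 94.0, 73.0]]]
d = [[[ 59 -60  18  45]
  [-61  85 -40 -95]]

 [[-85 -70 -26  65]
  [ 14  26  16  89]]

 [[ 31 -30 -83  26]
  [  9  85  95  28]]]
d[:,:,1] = [[-60, 85], [-70, 26], [-30, 85]]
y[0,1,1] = 66.0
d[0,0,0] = 59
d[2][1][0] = 9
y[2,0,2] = 98.0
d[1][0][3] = 65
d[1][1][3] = 89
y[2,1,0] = 80.0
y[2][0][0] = -16.0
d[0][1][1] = 85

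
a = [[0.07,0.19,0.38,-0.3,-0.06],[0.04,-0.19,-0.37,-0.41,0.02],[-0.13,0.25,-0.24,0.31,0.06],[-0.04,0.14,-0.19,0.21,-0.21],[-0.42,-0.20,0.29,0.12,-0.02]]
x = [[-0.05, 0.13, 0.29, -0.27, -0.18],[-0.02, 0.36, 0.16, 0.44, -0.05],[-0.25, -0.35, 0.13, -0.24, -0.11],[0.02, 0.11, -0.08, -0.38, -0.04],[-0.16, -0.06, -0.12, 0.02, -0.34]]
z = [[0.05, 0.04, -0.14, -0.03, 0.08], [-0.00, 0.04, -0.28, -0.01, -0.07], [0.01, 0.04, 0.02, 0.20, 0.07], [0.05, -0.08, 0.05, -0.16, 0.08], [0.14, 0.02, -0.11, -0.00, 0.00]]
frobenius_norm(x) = 1.08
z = x @ a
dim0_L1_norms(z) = [0.25, 0.22, 0.6, 0.4, 0.3]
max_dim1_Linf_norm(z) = 0.28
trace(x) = -0.28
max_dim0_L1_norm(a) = 1.47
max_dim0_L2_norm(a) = 0.68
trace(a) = -0.17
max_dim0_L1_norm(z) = 0.6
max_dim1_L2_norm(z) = 0.29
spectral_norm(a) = 0.71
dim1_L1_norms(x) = [0.92, 1.03, 1.08, 0.63, 0.7]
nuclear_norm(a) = 2.34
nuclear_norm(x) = 2.13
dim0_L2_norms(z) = [0.16, 0.11, 0.34, 0.26, 0.15]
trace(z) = -0.05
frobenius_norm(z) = 0.49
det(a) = -0.01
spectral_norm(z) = 0.35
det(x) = 0.00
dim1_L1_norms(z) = [0.34, 0.4, 0.34, 0.42, 0.27]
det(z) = -0.00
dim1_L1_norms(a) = [1.0, 1.03, 0.99, 0.79, 1.05]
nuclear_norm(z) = 0.93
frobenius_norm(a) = 1.15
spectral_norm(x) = 0.77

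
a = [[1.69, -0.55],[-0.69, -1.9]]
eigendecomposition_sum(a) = [[1.74, -0.26],  [-0.33, 0.05]] + [[-0.05, -0.29], [-0.36, -1.95]]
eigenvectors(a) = [[0.98, 0.15], [-0.18, 0.99]]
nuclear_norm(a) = 3.80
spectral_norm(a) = 2.03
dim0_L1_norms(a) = [2.38, 2.45]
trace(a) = -0.21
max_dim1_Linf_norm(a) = 1.9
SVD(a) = [[-0.13,0.99],[0.99,0.13]] @ diag([2.025253272135093, 1.7728646828526138]) @ [[-0.44, -0.90], [0.9, -0.44]]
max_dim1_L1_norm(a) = 2.59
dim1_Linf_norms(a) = [1.69, 1.9]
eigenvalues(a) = [1.79, -2.0]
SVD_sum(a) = [[0.11, 0.23], [-0.89, -1.80]] + [[1.58, -0.78],[0.20, -0.10]]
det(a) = -3.59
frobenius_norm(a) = 2.69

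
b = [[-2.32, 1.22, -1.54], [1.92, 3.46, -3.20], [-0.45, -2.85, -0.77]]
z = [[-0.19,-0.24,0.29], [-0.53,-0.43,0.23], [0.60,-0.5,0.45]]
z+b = [[-2.51,0.98,-1.25],  [1.39,3.03,-2.97],  [0.15,-3.35,-0.32]]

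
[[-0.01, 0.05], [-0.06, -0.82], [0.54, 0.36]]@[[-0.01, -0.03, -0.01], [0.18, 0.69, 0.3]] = [[0.01, 0.03, 0.02],[-0.15, -0.56, -0.25],[0.06, 0.23, 0.1]]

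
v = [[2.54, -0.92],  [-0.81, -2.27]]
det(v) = -6.51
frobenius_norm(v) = 3.62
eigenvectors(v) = [[0.99,0.18], [-0.16,0.98]]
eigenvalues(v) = [2.69, -2.42]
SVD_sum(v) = [[2.52, -0.97], [0.05, -0.02]] + [[0.02, 0.05], [-0.86, -2.25]]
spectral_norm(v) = 2.70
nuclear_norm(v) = 5.11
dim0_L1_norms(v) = [3.35, 3.19]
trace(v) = 0.27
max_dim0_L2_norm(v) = 2.67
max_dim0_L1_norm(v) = 3.35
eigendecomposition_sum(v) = [[2.61, -0.48], [-0.43, 0.08]] + [[-0.07,-0.44], [-0.38,-2.35]]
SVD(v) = [[-1.0,-0.02], [-0.02,1.0]] @ diag([2.7016004738106756, 2.4100528790684104]) @ [[-0.93, 0.36], [-0.36, -0.93]]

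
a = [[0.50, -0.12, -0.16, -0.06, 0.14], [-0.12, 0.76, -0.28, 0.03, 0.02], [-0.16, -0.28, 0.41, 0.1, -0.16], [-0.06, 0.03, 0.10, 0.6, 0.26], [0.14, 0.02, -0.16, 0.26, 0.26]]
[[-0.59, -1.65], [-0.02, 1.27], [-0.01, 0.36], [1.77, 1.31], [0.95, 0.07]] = a @ [[-2.06, -2.66],  [-1.03, 1.22],  [-1.48, 0.11],  [2.35, 1.94],  [1.59, -0.25]]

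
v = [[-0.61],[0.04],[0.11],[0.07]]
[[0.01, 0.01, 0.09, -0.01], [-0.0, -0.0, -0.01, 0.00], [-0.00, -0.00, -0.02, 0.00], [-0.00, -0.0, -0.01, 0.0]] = v@[[-0.01, -0.02, -0.15, 0.02]]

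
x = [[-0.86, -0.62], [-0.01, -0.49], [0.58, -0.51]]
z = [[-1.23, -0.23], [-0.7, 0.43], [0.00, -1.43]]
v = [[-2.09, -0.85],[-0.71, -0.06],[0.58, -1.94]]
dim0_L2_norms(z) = [1.42, 1.51]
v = x + z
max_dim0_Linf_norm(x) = 0.86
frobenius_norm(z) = 2.07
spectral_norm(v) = 2.37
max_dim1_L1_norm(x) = 1.48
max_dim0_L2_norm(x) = 1.04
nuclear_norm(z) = 2.93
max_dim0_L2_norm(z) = 1.51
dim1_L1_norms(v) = [2.94, 0.77, 2.52]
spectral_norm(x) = 1.11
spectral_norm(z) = 1.51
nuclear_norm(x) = 1.96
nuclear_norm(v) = 4.39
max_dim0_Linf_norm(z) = 1.43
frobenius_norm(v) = 3.11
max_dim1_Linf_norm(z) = 1.43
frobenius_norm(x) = 1.40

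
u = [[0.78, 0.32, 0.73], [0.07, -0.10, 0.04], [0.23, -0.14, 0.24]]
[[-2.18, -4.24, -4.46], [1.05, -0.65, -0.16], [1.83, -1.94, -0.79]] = u @[[-1.30, -3.97, -5.94], [-10.25, 2.67, -2.13], [2.89, -2.74, 1.17]]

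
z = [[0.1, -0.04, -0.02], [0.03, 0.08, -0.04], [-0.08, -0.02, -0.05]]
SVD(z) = [[-0.75, 0.31, 0.58], [-0.2, -0.95, 0.25], [0.63, 0.07, 0.77]] @ diag([0.1317219276687956, 0.09403998679854031, 0.06329150538695488]) @ [[-1.0,0.01,-0.06], [-0.03,-0.95,0.3], [0.06,-0.3,-0.95]]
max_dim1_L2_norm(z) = 0.11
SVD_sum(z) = [[0.10, -0.0, 0.01], [0.03, -0.0, 0.00], [-0.08, 0.00, -0.01]] + [[-0.00, -0.03, 0.01],[0.0, 0.08, -0.03],[-0.00, -0.01, 0.0]] + [[0.00, -0.01, -0.04], [0.0, -0.0, -0.01], [0.00, -0.01, -0.05]]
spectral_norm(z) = 0.13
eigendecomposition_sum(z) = [[-0.00+0.00j, (-0+0j), (-0.01-0j)], [(-0.01+0j), (-0+0j), -0.01-0.00j], [-0.03+0.00j, -0.02+0.00j, -0.06-0.00j]] + [[0.05+0.00j, -0.02+0.04j, (-0-0.01j)], [(0.02-0.06j), (0.04+0.03j), (-0.01+0j)], [-0.03+0.01j, -0.00-0.03j, (0.01+0j)]] + [[0.05-0.00j, (-0.02-0.04j), -0.00+0.01j], [0.02+0.06j, (0.04-0.03j), (-0.01-0j)], [(-0.03-0.01j), (-0+0.03j), 0.01-0.00j]]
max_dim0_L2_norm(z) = 0.13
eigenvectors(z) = [[-0.17+0.00j, 0.14+0.60j, 0.14-0.60j],[(-0.22+0j), (0.71+0j), (0.71-0j)],[-0.96+0.00j, -0.24-0.26j, -0.24+0.26j]]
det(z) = -0.00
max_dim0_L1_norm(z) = 0.21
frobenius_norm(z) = 0.17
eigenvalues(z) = [(-0.07+0j), (0.1+0.04j), (0.1-0.04j)]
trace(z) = 0.13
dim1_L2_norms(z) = [0.11, 0.09, 0.1]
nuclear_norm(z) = 0.29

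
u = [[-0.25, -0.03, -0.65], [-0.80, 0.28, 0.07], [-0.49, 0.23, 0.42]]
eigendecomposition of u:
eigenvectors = [[0.41, -0.68, -0.30], [-0.60, -0.71, -0.94], [-0.69, -0.19, 0.16]]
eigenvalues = [0.9, -0.46, 0.01]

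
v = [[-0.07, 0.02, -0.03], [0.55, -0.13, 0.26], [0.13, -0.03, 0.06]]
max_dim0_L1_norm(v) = 0.75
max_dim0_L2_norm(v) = 0.57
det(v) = 0.00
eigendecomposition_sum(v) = [[-0.08, 0.02, -0.04], [0.50, -0.13, 0.23], [0.12, -0.03, 0.05]] + [[0.01, 0.00, 0.00], [0.05, 0.0, 0.03], [0.01, 0.00, 0.01]] + [[-0.0, -0.0, 0.00], [-0.00, -0.00, 0.00], [0.00, 0.0, -0.00]]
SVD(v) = [[-0.12, -0.99, 0.08], [0.97, -0.14, -0.22], [0.23, 0.05, 0.97]] @ diag([0.643876756959891, 0.0045686831815369405, 0.001359772333900431]) @ [[0.88,  -0.21,  0.42], [0.12,  -0.77,  -0.63], [0.45,  0.61,  -0.66]]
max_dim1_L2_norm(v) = 0.62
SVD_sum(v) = [[-0.07, 0.02, -0.03], [0.55, -0.13, 0.26], [0.13, -0.03, 0.06]] + [[-0.00, 0.0, 0.0],  [-0.00, 0.00, 0.0],  [0.00, -0.00, -0.0]] + [[0.0, 0.00, -0.0], [-0.0, -0.0, 0.00], [0.0, 0.0, -0.0]]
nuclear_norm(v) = 0.65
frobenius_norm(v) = 0.64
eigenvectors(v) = [[0.15, -0.14, -0.47], [-0.96, -0.96, -0.44], [-0.23, -0.25, 0.77]]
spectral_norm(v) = 0.64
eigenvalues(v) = [-0.15, 0.02, -0.0]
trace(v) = -0.14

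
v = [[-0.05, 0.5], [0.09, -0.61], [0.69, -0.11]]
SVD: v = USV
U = [[0.52, -0.36], [-0.66, 0.40], [-0.54, -0.84]]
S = [0.86, 0.62]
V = [[-0.53, 0.84], [-0.84, -0.53]]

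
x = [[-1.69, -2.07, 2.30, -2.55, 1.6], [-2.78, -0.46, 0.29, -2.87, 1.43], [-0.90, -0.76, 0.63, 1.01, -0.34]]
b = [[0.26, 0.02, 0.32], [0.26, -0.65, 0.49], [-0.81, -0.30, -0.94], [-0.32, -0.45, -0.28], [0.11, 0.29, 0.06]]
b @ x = [[-0.78,-0.79,0.81,-0.4,0.34], [0.93,-0.61,0.72,1.7,-0.68], [3.05,2.53,-2.54,1.98,-1.41], [2.04,1.08,-1.04,1.82,-1.06], [-1.05,-0.41,0.37,-1.05,0.57]]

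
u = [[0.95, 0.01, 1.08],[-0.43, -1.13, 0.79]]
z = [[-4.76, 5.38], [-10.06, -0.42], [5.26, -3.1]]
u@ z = [[1.06, 1.76], [17.57, -4.29]]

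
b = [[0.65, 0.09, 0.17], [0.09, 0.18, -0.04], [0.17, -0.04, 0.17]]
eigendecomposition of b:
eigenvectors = [[0.95,0.31,-0.05], [0.14,-0.55,-0.82], [0.29,-0.77,0.57]]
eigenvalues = [0.71, 0.07, 0.21]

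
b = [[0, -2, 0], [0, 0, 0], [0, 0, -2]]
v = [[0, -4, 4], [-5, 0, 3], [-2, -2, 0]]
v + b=[[0, -6, 4], [-5, 0, 3], [-2, -2, -2]]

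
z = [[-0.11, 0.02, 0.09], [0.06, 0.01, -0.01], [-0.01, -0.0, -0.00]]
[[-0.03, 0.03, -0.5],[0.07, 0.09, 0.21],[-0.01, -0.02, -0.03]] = z@[[0.96, 2.15, 3.03], [1.71, -0.87, 1.08], [0.45, 3.16, -2.04]]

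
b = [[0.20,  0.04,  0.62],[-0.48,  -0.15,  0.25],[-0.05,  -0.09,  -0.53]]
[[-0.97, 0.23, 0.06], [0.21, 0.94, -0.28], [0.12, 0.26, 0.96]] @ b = [[-0.31, -0.08, -0.58], [-0.4, -0.11, 0.51], [-0.15, -0.12, -0.37]]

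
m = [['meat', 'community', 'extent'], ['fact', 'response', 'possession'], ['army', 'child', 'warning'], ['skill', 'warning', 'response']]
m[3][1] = 'warning'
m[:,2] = ['extent', 'possession', 'warning', 'response']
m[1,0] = 'fact'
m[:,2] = ['extent', 'possession', 'warning', 'response']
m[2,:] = ['army', 'child', 'warning']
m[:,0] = ['meat', 'fact', 'army', 'skill']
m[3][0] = 'skill'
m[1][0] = 'fact'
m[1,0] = 'fact'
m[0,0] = 'meat'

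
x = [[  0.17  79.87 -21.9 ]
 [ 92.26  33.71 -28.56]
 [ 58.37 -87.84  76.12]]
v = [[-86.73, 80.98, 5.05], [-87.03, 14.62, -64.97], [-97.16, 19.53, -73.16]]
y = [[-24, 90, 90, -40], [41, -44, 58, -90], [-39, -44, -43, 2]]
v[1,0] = -87.03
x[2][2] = 76.12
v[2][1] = 19.53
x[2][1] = -87.84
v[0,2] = 5.05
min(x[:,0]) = 0.17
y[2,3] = 2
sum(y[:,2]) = 105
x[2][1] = -87.84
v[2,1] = 19.53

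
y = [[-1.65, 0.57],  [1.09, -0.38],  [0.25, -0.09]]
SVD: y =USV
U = [[-0.83, -0.44], [0.55, -0.49], [0.13, -0.75]]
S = [2.11, 0.0]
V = [[0.94, -0.33],[0.33, 0.94]]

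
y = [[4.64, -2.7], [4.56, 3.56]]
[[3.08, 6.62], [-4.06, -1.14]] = y@ [[0.0, 0.71], [-1.14, -1.23]]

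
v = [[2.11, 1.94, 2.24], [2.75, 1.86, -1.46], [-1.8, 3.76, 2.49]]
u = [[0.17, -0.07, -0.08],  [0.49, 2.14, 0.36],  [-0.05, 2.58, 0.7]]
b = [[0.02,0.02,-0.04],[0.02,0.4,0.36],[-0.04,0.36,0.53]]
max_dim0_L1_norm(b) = 0.93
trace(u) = 3.01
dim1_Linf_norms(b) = [0.04, 0.4, 0.53]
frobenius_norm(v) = 7.07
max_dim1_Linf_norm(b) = 0.53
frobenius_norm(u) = 3.48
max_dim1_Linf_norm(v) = 3.76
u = b @ v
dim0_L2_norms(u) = [0.52, 3.35, 0.79]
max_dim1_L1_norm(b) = 0.93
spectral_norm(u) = 3.45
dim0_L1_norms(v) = [6.66, 7.56, 6.19]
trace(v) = 6.46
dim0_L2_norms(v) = [3.91, 4.62, 3.65]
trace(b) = 0.95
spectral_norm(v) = 5.39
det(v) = 43.83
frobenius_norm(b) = 0.84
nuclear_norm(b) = 0.95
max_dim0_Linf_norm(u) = 2.58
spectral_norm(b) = 0.83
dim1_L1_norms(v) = [6.29, 6.07, 8.05]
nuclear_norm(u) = 3.94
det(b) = 0.00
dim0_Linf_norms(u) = [0.49, 2.58, 0.7]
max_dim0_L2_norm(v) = 4.62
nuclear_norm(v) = 11.49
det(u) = 0.01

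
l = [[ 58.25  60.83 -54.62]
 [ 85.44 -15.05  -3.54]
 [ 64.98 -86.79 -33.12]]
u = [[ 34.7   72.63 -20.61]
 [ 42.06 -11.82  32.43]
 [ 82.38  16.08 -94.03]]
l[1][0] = 85.44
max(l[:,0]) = 85.44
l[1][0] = 85.44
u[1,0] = 42.06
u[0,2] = -20.61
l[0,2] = -54.62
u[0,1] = 72.63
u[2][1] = 16.08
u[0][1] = 72.63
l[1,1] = -15.05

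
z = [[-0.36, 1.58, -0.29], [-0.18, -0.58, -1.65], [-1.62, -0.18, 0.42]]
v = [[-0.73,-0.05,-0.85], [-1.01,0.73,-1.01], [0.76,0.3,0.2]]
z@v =[[-1.55, 1.08, -1.35], [-0.54, -0.91, 0.41], [1.68, 0.08, 1.64]]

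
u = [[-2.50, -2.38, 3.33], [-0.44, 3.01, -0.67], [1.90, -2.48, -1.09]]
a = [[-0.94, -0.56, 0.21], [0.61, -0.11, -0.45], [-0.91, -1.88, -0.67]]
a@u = [[3.0,0.03,-2.98], [-2.33,-0.67,2.6], [1.83,-1.83,-1.04]]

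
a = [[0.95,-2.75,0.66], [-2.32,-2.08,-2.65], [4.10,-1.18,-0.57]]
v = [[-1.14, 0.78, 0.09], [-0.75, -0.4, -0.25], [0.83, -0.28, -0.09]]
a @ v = [[1.53, 1.66, 0.71], [2.01, -0.24, 0.55], [-4.26, 3.83, 0.72]]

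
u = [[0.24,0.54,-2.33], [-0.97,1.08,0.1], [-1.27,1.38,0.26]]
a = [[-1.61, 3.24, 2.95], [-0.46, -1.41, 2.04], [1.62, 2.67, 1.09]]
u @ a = [[-4.41,  -6.2,  -0.73], [1.23,  -4.40,  -0.55], [1.83,  -5.37,  -0.65]]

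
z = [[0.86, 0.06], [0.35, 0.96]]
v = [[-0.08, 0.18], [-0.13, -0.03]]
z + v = [[0.78, 0.24], [0.22, 0.93]]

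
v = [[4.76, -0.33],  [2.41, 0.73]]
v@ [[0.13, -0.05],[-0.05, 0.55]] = [[0.64, -0.42], [0.28, 0.28]]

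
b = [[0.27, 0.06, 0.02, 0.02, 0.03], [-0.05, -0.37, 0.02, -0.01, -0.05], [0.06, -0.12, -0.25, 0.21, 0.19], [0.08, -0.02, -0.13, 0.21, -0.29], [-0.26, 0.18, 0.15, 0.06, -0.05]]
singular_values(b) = [0.51, 0.39, 0.37, 0.31, 0.11]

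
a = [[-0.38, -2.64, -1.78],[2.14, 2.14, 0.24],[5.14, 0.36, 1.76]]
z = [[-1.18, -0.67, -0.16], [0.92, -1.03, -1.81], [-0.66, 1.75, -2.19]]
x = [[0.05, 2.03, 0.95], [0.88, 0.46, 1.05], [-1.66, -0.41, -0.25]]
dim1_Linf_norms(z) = [1.18, 1.81, 2.19]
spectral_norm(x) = 2.64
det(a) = 23.50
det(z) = -8.70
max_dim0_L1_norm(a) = 7.66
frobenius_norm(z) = 3.92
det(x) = -2.69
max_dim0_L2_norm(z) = 2.85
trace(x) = 0.26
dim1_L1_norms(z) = [2.01, 3.76, 4.6]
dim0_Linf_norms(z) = [1.18, 1.75, 2.19]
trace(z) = -4.40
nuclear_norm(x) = 4.91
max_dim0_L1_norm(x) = 2.9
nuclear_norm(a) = 10.50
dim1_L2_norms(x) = [2.24, 1.45, 1.73]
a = z @ x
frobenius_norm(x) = 3.18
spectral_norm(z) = 2.99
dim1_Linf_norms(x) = [2.03, 1.05, 1.66]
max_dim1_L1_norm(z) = 4.6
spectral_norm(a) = 6.16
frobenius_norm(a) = 7.01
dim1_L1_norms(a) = [4.8, 4.52, 7.26]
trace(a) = 3.52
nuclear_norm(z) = 6.49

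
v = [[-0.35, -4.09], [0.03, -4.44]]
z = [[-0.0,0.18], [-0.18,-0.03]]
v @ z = [[0.74, 0.06], [0.80, 0.14]]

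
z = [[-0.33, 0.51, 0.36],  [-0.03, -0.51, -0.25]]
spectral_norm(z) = 0.87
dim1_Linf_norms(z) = [0.51, 0.51]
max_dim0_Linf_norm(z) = 0.51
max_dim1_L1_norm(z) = 1.2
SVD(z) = [[-0.79, 0.61], [0.61, 0.79]] @ diag([0.8731178873707164, 0.2444691284258549]) @ [[0.28, -0.82, -0.50], [-0.92, -0.37, 0.09]]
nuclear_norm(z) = 1.12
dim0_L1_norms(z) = [0.36, 1.02, 0.61]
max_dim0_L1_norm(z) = 1.02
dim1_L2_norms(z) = [0.71, 0.57]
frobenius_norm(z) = 0.91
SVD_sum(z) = [[-0.19, 0.57, 0.35], [0.15, -0.44, -0.27]] + [[-0.14, -0.06, 0.01], [-0.18, -0.07, 0.02]]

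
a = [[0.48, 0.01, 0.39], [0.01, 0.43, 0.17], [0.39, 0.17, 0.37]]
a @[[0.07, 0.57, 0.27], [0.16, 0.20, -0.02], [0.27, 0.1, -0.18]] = [[0.14, 0.31, 0.06], [0.12, 0.11, -0.04], [0.15, 0.29, 0.04]]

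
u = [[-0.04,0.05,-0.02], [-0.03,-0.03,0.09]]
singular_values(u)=[0.1, 0.06]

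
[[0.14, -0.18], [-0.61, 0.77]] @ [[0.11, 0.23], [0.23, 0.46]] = [[-0.03, -0.05], [0.11, 0.21]]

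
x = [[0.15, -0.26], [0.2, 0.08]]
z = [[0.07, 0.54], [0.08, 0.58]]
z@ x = [[0.12, 0.02], [0.13, 0.03]]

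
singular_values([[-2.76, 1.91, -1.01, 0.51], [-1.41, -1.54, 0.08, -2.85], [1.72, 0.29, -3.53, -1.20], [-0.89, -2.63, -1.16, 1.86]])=[4.16, 3.61, 3.54, 3.4]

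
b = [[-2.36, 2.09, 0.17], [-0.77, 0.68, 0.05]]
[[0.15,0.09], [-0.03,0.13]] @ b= [[-0.42, 0.37, 0.03], [-0.03, 0.03, 0.00]]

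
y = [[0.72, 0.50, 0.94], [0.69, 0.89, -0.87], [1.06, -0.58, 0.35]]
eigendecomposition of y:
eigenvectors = [[0.53, -0.66, -0.10], [-0.52, 0.25, -0.91], [-0.67, -0.71, 0.41]]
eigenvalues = [-0.94, 1.54, 1.36]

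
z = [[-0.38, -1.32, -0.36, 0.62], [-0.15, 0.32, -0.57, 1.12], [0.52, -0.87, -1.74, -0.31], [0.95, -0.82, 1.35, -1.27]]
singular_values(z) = [2.64, 2.09, 1.29, 0.49]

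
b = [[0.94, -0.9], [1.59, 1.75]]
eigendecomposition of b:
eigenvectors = [[0.20-0.57j,0.20+0.57j], [(-0.8+0j),(-0.8-0j)]]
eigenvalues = [(1.34+1.13j), (1.34-1.13j)]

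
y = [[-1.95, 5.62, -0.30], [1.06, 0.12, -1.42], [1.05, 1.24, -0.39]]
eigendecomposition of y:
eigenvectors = [[(0.93+0j), -0.67+0.00j, (-0.67-0j)], [(-0.32+0j), -0.35-0.15j, (-0.35+0.15j)], [-0.17+0.00j, -0.48+0.42j, -0.48-0.42j]]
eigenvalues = [(-3.79+0j), (0.79+1.4j), (0.79-1.4j)]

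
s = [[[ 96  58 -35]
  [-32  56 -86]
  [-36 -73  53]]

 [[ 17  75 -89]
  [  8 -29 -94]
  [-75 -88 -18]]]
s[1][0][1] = 75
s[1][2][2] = -18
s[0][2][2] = 53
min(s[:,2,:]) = -88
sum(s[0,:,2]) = -68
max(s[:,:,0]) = 96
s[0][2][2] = 53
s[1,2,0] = -75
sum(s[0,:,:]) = 1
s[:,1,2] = [-86, -94]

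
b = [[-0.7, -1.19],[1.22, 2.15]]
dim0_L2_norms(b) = [1.41, 2.46]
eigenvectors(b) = [[-0.87, 0.48], [0.49, -0.88]]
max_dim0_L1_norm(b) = 3.34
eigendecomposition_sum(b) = [[-0.05, -0.03],[0.03, 0.02]] + [[-0.65, -1.16],[1.19, 2.13]]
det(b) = -0.05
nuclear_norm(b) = 2.85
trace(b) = 1.45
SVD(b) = [[-0.49, 0.87],[0.87, 0.49]] @ diag([2.831368389072898, 0.018789501290370436]) @ [[0.5, 0.87], [-0.87, 0.5]]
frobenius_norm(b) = 2.83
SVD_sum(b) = [[-0.69, -1.2], [1.23, 2.15]] + [[-0.01, 0.01], [-0.01, 0.0]]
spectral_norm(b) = 2.83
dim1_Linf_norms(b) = [1.19, 2.15]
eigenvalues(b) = [-0.04, 1.49]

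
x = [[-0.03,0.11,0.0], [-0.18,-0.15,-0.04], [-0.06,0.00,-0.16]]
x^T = [[-0.03,-0.18,-0.06], [0.11,-0.15,0.00], [0.0,-0.04,-0.16]]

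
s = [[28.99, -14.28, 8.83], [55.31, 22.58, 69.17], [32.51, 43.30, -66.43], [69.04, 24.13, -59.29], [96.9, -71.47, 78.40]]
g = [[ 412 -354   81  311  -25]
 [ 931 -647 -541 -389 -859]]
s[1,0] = 55.31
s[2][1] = 43.3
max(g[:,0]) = 931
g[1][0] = 931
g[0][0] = 412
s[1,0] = 55.31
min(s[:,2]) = -66.43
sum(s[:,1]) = 4.259999999999991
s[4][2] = 78.4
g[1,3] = -389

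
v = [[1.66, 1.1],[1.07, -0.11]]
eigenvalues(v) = [2.18, -0.63]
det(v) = -1.36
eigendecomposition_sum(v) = [[1.77, 0.85],[0.83, 0.40]] + [[-0.11, 0.25],[0.24, -0.51]]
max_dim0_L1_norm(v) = 2.73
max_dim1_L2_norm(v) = 1.99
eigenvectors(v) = [[0.91, -0.43], [0.42, 0.90]]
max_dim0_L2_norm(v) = 1.97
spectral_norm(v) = 2.18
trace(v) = 1.55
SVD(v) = [[-0.91, -0.42], [-0.42, 0.91]] @ diag([2.1753058527602596, 0.6250155573639427]) @ [[-0.90,-0.44], [0.44,-0.9]]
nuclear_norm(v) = 2.80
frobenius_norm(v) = 2.26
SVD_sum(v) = [[1.77, 0.86],  [0.82, 0.40]] + [[-0.11, 0.24], [0.25, -0.51]]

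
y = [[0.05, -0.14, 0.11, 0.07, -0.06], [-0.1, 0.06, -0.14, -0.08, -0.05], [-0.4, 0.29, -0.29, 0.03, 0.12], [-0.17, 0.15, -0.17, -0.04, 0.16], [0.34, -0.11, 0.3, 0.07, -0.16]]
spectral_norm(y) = 0.85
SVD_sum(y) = [[0.11, -0.07, 0.1, 0.01, -0.05],  [-0.11, 0.07, -0.09, -0.01, 0.04],  [-0.38, 0.24, -0.32, -0.04, 0.16],  [-0.21, 0.13, -0.18, -0.02, 0.09],  [0.32, -0.20, 0.27, 0.04, -0.13]] + [[-0.0, 0.0, 0.0, 0.01, 0.0], [0.00, -0.05, -0.04, -0.06, -0.02], [-0.00, 0.05, 0.04, 0.06, 0.02], [-0.0, 0.01, 0.01, 0.01, 0.00], [-0.0, 0.04, 0.03, 0.06, 0.01]] + [[-0.06, -0.07, 0.01, 0.05, -0.03], [0.01, 0.01, -0.00, -0.01, 0.00], [-0.02, -0.02, 0.00, 0.01, -0.01], [0.03, 0.03, -0.00, -0.03, 0.01], [0.03, 0.03, -0.0, -0.02, 0.01]] + [[0.0,-0.01,0.0,0.0,0.01], [-0.0,0.03,-0.01,-0.0,-0.08], [-0.00,0.02,-0.01,-0.0,-0.05], [0.00,-0.02,0.01,0.0,0.06], [-0.00,0.02,-0.01,-0.00,-0.05]] + [[0.00, -0.0, -0.00, 0.00, -0.0], [0.0, -0.0, -0.0, 0.00, -0.00], [-0.00, 0.00, 0.00, -0.0, 0.0], [0.00, -0.00, -0.0, 0.0, -0.00], [0.0, -0.00, -0.0, 0.0, -0.0]]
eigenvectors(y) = [[(-0.27-0.13j), (-0.27+0.13j), 0.46+0.00j, (0.22+0.06j), 0.22-0.06j], [(0.15-0.07j), 0.15+0.07j, (-0.11+0j), -0.34-0.42j, (-0.34+0.42j)], [(0.34-0.3j), (0.34+0.3j), (-0.69+0j), (-0.66+0j), (-0.66-0j)], [(0.47+0.12j), 0.47-0.12j, (0.54+0j), (0.02-0.03j), 0.02+0.03j], [-0.67+0.00j, -0.67-0.00j, 0.01+0.00j, (-0.11+0.46j), (-0.11-0.46j)]]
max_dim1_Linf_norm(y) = 0.4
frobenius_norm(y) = 0.89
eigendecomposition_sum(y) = [[0.03+0.13j, (-0.05-0.02j), (0.04+0.06j), 0.02-0.04j, (-0.04-0.04j)], [(-0.07-0.03j), (0.02-0.01j), (-0.04-0j), 0.01+0.02j, (0.03-0.01j)], [-0.20-0.04j, (0.06-0.05j), (-0.11+0.02j), 0.05+0.05j, 0.08-0.04j], [(-0.09-0.2j), (0.08+0.02j), (-0.09-0.08j), (-0.02+0.07j), 0.08+0.05j], [(0.19+0.24j), (-0.11+0j), (0.14+0.08j), -0.00-0.10j, (-0.13-0.04j)]] + [[(0.03-0.13j),-0.05+0.02j,0.04-0.06j,(0.02+0.04j),(-0.04+0.04j)], [-0.07+0.03j,0.02+0.01j,-0.04+0.00j,0.01-0.02j,0.03+0.01j], [-0.20+0.04j,0.06+0.05j,(-0.11-0.02j),(0.05-0.05j),0.08+0.04j], [-0.09+0.20j,0.08-0.02j,(-0.09+0.08j),(-0.02-0.07j),(0.08-0.05j)], [0.19-0.24j,(-0.11-0j),0.14-0.08j,-0.00+0.10j,-0.13+0.04j]] + [[0j, -0j, -0.00+0.00j, 0.00+0.00j, 0.00+0.00j], [-0.00-0.00j, -0.00+0.00j, 0.00-0.00j, (-0-0j), -0.00-0.00j], [-0.00-0.00j, -0.00+0.00j, -0j, (-0-0j), (-0-0j)], [0.00+0.00j, -0j, (-0+0j), 0.00+0.00j, 0j], [0j, 0.00-0.00j, -0.00+0.00j, 0j, 0.00+0.00j]] + [[(-0+0.01j), (-0.02-0.03j), (0.01-0j), 0.02-0.02j, 0.01-0.02j], [(0.02-0.01j), (0.01+0.09j), -0.03-0.01j, -0.05+0.01j, -0.06+0.02j], [0.00-0.02j, (0.09+0.06j), -0.04+0.02j, (-0.03+0.06j), (-0.02+0.07j)], [0.00+0.00j, (-0.01+0j), 0.00-0.00j, -0.00-0.00j, (-0-0j)], [(-0.02-0.01j), (0.06-0.05j), (0.01+0.03j), 0.03+0.03j, (0.05+0.03j)]] + [[(-0-0.01j), -0.02+0.03j, (0.01+0j), 0.02+0.02j, 0.01+0.02j], [(0.02+0.01j), (0.01-0.09j), (-0.03+0.01j), (-0.05-0.01j), (-0.06-0.02j)], [0.02j, 0.09-0.06j, (-0.04-0.02j), (-0.03-0.06j), -0.02-0.07j], [-0j, -0.01-0.00j, 0.00+0.00j, -0.00+0.00j, (-0+0j)], [-0.02+0.01j, (0.06+0.05j), (0.01-0.03j), 0.03-0.03j, (0.05-0.03j)]]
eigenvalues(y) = [(-0.2+0.18j), (-0.2-0.18j), 0j, (0.01+0.14j), (0.01-0.14j)]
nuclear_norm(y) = 1.27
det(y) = 0.00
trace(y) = -0.38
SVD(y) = [[-0.21, -0.05, 0.81, -0.11, 0.54], [0.19, 0.60, -0.08, 0.67, 0.39], [0.68, -0.59, 0.22, 0.38, -0.05], [0.37, -0.09, -0.43, -0.46, 0.68], [-0.57, -0.54, -0.33, 0.42, 0.32]] @ diag([0.851973001287343, 0.14883225399746583, 0.1351201332132453, 0.13316413105496677, 0.0009105208847186572]) @ [[-0.65, 0.42, -0.56, -0.08, 0.28], [0.03, -0.55, -0.44, -0.69, -0.17], [-0.6, -0.60, 0.07, 0.47, -0.24], [-0.04, 0.39, -0.10, -0.02, -0.91], [0.46, -0.11, -0.69, 0.54, -0.00]]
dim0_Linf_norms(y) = [0.4, 0.29, 0.3, 0.08, 0.16]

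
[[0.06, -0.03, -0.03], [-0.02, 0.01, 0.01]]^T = [[0.06,-0.02], [-0.03,0.01], [-0.03,0.01]]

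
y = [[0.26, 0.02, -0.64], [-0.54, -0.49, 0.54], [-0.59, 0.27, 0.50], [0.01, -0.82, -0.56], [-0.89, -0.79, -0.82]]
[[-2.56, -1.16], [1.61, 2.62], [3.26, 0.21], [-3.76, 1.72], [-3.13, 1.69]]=y @ [[-1.61, -0.51], [2.24, -3.13], [3.41, 1.51]]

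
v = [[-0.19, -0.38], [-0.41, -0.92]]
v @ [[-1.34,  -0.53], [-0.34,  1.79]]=[[0.38, -0.58],[0.86, -1.43]]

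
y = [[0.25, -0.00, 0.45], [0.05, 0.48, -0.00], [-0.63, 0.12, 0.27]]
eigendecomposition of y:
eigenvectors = [[-0.01+0.64j, (-0.01-0.64j), (0.16+0j)], [0.05-0.02j, (0.05+0.02j), 0.98+0.00j], [(-0.76+0j), -0.76-0.00j, (0.08+0j)]]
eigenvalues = [(0.26+0.53j), (0.26-0.53j), (0.49+0j)]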